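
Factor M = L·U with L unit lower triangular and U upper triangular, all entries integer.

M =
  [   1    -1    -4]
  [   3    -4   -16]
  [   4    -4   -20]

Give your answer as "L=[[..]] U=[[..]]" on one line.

L=[[1,0,0],[3,1,0],[4,0,1]] U=[[1,-1,-4],[0,-1,-4],[0,0,-4]]

  row1 -= 3·row0 → [0,-1,-4]
  row2 -= 4·row0 → [0,0,-4]
  row2 -= 0·row1 → [0,0,-4]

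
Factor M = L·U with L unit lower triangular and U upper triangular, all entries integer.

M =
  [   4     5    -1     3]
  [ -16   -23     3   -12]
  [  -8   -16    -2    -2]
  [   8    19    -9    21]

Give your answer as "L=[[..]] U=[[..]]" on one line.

L=[[1,0,0,0],[-4,1,0,0],[-2,2,1,0],[2,-3,5,1]] U=[[4,5,-1,3],[0,-3,-1,0],[0,0,-2,4],[0,0,0,-5]]

  r1 -= -4·r0 → [0,-3,-1,0]
  r2 -= -2·r0 → [0,-6,-4,4]
  r3 -= 2·r0 → [0,9,-7,15]
  r2 -= 2·r1 → [0,0,-2,4]
  r3 -= -3·r1 → [0,0,-10,15]
  r3 -= 5·r2 → [0,0,0,-5]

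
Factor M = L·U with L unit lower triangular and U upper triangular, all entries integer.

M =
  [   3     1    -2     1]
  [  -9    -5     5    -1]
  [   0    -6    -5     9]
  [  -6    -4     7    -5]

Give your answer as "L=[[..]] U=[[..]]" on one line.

  R1 -= -3·R0 → [0,-2,-1,2]
  R2 -= 0·R0 → [0,-6,-5,9]
  R3 -= -2·R0 → [0,-2,3,-3]
  R2 -= 3·R1 → [0,0,-2,3]
  R3 -= 1·R1 → [0,0,4,-5]
  R3 -= -2·R2 → [0,0,0,1]

L=[[1,0,0,0],[-3,1,0,0],[0,3,1,0],[-2,1,-2,1]] U=[[3,1,-2,1],[0,-2,-1,2],[0,0,-2,3],[0,0,0,1]]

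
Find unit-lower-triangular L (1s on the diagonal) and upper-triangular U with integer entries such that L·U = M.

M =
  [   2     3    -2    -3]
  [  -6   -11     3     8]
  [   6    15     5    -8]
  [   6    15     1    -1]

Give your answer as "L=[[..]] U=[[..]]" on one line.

  R1 -= -3·R0 → [0,-2,-3,-1]
  R2 -= 3·R0 → [0,6,11,1]
  R3 -= 3·R0 → [0,6,7,8]
  R2 -= -3·R1 → [0,0,2,-2]
  R3 -= -3·R1 → [0,0,-2,5]
  R3 -= -1·R2 → [0,0,0,3]

L=[[1,0,0,0],[-3,1,0,0],[3,-3,1,0],[3,-3,-1,1]] U=[[2,3,-2,-3],[0,-2,-3,-1],[0,0,2,-2],[0,0,0,3]]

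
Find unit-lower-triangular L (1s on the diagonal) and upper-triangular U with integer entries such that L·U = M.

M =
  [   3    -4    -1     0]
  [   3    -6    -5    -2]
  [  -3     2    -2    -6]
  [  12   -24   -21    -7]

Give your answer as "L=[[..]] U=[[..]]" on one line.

  row1 -= 1·row0 → [0,-2,-4,-2]
  row2 -= -1·row0 → [0,-2,-3,-6]
  row3 -= 4·row0 → [0,-8,-17,-7]
  row2 -= 1·row1 → [0,0,1,-4]
  row3 -= 4·row1 → [0,0,-1,1]
  row3 -= -1·row2 → [0,0,0,-3]

L=[[1,0,0,0],[1,1,0,0],[-1,1,1,0],[4,4,-1,1]] U=[[3,-4,-1,0],[0,-2,-4,-2],[0,0,1,-4],[0,0,0,-3]]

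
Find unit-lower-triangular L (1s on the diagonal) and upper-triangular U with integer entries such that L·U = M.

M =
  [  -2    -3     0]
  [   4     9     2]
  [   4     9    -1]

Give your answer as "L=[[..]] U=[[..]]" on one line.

L=[[1,0,0],[-2,1,0],[-2,1,1]] U=[[-2,-3,0],[0,3,2],[0,0,-3]]

  row1 -= -2·row0 → [0,3,2]
  row2 -= -2·row0 → [0,3,-1]
  row2 -= 1·row1 → [0,0,-3]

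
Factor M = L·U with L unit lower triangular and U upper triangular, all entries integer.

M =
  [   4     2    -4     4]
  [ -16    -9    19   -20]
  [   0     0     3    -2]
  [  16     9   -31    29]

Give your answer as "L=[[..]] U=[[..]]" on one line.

L=[[1,0,0,0],[-4,1,0,0],[0,0,1,0],[4,-1,-4,1]] U=[[4,2,-4,4],[0,-1,3,-4],[0,0,3,-2],[0,0,0,1]]

  R1 -= -4·R0 → [0,-1,3,-4]
  R2 -= 0·R0 → [0,0,3,-2]
  R3 -= 4·R0 → [0,1,-15,13]
  R2 -= 0·R1 → [0,0,3,-2]
  R3 -= -1·R1 → [0,0,-12,9]
  R3 -= -4·R2 → [0,0,0,1]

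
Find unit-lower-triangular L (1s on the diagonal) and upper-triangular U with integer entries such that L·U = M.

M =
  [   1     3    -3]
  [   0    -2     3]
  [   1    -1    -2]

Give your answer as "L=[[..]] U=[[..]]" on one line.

  row1 -= 0·row0 → [0,-2,3]
  row2 -= 1·row0 → [0,-4,1]
  row2 -= 2·row1 → [0,0,-5]

L=[[1,0,0],[0,1,0],[1,2,1]] U=[[1,3,-3],[0,-2,3],[0,0,-5]]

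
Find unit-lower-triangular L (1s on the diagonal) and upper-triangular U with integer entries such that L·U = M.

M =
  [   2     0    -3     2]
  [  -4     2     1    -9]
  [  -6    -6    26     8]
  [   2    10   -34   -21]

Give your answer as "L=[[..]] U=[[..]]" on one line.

L=[[1,0,0,0],[-2,1,0,0],[-3,-3,1,0],[1,5,-3,1]] U=[[2,0,-3,2],[0,2,-5,-5],[0,0,2,-1],[0,0,0,-1]]

  R1 -= -2·R0 → [0,2,-5,-5]
  R2 -= -3·R0 → [0,-6,17,14]
  R3 -= 1·R0 → [0,10,-31,-23]
  R2 -= -3·R1 → [0,0,2,-1]
  R3 -= 5·R1 → [0,0,-6,2]
  R3 -= -3·R2 → [0,0,0,-1]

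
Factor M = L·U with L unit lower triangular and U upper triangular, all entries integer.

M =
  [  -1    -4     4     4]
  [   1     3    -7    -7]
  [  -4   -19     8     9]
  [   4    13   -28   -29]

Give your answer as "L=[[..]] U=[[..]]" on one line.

  R1 -= -1·R0 → [0,-1,-3,-3]
  R2 -= 4·R0 → [0,-3,-8,-7]
  R3 -= -4·R0 → [0,-3,-12,-13]
  R2 -= 3·R1 → [0,0,1,2]
  R3 -= 3·R1 → [0,0,-3,-4]
  R3 -= -3·R2 → [0,0,0,2]

L=[[1,0,0,0],[-1,1,0,0],[4,3,1,0],[-4,3,-3,1]] U=[[-1,-4,4,4],[0,-1,-3,-3],[0,0,1,2],[0,0,0,2]]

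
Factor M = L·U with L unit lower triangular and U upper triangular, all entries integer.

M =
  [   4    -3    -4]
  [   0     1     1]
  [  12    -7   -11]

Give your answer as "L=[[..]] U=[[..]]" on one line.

L=[[1,0,0],[0,1,0],[3,2,1]] U=[[4,-3,-4],[0,1,1],[0,0,-1]]

  row1 -= 0·row0 → [0,1,1]
  row2 -= 3·row0 → [0,2,1]
  row2 -= 2·row1 → [0,0,-1]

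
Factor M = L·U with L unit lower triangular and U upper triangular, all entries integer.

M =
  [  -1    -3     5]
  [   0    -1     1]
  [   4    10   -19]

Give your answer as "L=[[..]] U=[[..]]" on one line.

L=[[1,0,0],[0,1,0],[-4,2,1]] U=[[-1,-3,5],[0,-1,1],[0,0,-1]]

  r1 -= 0·r0 → [0,-1,1]
  r2 -= -4·r0 → [0,-2,1]
  r2 -= 2·r1 → [0,0,-1]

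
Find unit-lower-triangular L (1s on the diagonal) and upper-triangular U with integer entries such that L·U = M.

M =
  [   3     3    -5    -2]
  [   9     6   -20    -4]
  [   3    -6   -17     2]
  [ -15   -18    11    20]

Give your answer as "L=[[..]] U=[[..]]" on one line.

L=[[1,0,0,0],[3,1,0,0],[1,3,1,0],[-5,1,-3,1]] U=[[3,3,-5,-2],[0,-3,-5,2],[0,0,3,-2],[0,0,0,2]]

  r1 -= 3·r0 → [0,-3,-5,2]
  r2 -= 1·r0 → [0,-9,-12,4]
  r3 -= -5·r0 → [0,-3,-14,10]
  r2 -= 3·r1 → [0,0,3,-2]
  r3 -= 1·r1 → [0,0,-9,8]
  r3 -= -3·r2 → [0,0,0,2]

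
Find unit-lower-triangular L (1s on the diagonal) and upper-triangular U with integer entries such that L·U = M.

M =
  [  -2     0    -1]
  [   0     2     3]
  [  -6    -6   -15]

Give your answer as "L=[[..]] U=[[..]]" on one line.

  R1 -= 0·R0 → [0,2,3]
  R2 -= 3·R0 → [0,-6,-12]
  R2 -= -3·R1 → [0,0,-3]

L=[[1,0,0],[0,1,0],[3,-3,1]] U=[[-2,0,-1],[0,2,3],[0,0,-3]]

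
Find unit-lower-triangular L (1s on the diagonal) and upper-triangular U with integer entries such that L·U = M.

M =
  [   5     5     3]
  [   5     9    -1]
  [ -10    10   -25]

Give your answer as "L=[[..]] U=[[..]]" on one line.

L=[[1,0,0],[1,1,0],[-2,5,1]] U=[[5,5,3],[0,4,-4],[0,0,1]]

  r1 -= 1·r0 → [0,4,-4]
  r2 -= -2·r0 → [0,20,-19]
  r2 -= 5·r1 → [0,0,1]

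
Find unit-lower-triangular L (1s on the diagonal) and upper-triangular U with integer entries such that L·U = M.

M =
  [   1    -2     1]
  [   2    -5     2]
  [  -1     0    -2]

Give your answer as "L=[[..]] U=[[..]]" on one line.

  r1 -= 2·r0 → [0,-1,0]
  r2 -= -1·r0 → [0,-2,-1]
  r2 -= 2·r1 → [0,0,-1]

L=[[1,0,0],[2,1,0],[-1,2,1]] U=[[1,-2,1],[0,-1,0],[0,0,-1]]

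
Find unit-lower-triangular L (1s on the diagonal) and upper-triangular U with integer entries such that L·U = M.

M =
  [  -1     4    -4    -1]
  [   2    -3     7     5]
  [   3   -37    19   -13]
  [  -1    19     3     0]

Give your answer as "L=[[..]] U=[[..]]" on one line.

L=[[1,0,0,0],[-2,1,0,0],[-3,-5,1,0],[1,3,5,1]] U=[[-1,4,-4,-1],[0,5,-1,3],[0,0,2,-1],[0,0,0,-3]]

  row1 -= -2·row0 → [0,5,-1,3]
  row2 -= -3·row0 → [0,-25,7,-16]
  row3 -= 1·row0 → [0,15,7,1]
  row2 -= -5·row1 → [0,0,2,-1]
  row3 -= 3·row1 → [0,0,10,-8]
  row3 -= 5·row2 → [0,0,0,-3]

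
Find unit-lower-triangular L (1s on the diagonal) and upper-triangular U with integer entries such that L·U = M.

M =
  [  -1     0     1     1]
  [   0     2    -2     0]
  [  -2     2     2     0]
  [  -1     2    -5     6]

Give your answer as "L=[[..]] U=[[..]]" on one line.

L=[[1,0,0,0],[0,1,0,0],[2,1,1,0],[1,1,-2,1]] U=[[-1,0,1,1],[0,2,-2,0],[0,0,2,-2],[0,0,0,1]]

  R1 -= 0·R0 → [0,2,-2,0]
  R2 -= 2·R0 → [0,2,0,-2]
  R3 -= 1·R0 → [0,2,-6,5]
  R2 -= 1·R1 → [0,0,2,-2]
  R3 -= 1·R1 → [0,0,-4,5]
  R3 -= -2·R2 → [0,0,0,1]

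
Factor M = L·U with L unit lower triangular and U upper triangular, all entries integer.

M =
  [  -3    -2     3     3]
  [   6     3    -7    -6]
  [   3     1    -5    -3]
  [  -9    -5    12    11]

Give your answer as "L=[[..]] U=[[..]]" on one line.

L=[[1,0,0,0],[-2,1,0,0],[-1,1,1,0],[3,-1,-2,1]] U=[[-3,-2,3,3],[0,-1,-1,0],[0,0,-1,0],[0,0,0,2]]

  R1 -= -2·R0 → [0,-1,-1,0]
  R2 -= -1·R0 → [0,-1,-2,0]
  R3 -= 3·R0 → [0,1,3,2]
  R2 -= 1·R1 → [0,0,-1,0]
  R3 -= -1·R1 → [0,0,2,2]
  R3 -= -2·R2 → [0,0,0,2]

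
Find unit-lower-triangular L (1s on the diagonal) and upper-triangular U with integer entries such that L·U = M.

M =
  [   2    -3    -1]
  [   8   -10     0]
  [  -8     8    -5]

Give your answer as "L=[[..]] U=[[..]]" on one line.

L=[[1,0,0],[4,1,0],[-4,-2,1]] U=[[2,-3,-1],[0,2,4],[0,0,-1]]

  R1 -= 4·R0 → [0,2,4]
  R2 -= -4·R0 → [0,-4,-9]
  R2 -= -2·R1 → [0,0,-1]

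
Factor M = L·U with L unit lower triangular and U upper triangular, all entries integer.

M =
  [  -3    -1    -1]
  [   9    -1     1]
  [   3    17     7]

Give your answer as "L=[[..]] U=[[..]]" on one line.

L=[[1,0,0],[-3,1,0],[-1,-4,1]] U=[[-3,-1,-1],[0,-4,-2],[0,0,-2]]

  r1 -= -3·r0 → [0,-4,-2]
  r2 -= -1·r0 → [0,16,6]
  r2 -= -4·r1 → [0,0,-2]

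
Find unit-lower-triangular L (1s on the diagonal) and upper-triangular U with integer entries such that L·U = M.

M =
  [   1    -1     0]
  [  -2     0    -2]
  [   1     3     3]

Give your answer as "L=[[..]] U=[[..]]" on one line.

  R1 -= -2·R0 → [0,-2,-2]
  R2 -= 1·R0 → [0,4,3]
  R2 -= -2·R1 → [0,0,-1]

L=[[1,0,0],[-2,1,0],[1,-2,1]] U=[[1,-1,0],[0,-2,-2],[0,0,-1]]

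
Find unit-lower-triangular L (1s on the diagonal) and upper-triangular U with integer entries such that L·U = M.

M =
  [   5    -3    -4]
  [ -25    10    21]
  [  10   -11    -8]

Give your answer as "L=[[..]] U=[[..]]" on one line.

L=[[1,0,0],[-5,1,0],[2,1,1]] U=[[5,-3,-4],[0,-5,1],[0,0,-1]]

  r1 -= -5·r0 → [0,-5,1]
  r2 -= 2·r0 → [0,-5,0]
  r2 -= 1·r1 → [0,0,-1]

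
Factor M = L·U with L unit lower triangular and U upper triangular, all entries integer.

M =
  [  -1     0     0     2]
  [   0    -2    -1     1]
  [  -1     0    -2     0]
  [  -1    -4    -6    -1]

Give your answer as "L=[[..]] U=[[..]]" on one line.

  R1 -= 0·R0 → [0,-2,-1,1]
  R2 -= 1·R0 → [0,0,-2,-2]
  R3 -= 1·R0 → [0,-4,-6,-3]
  R2 -= 0·R1 → [0,0,-2,-2]
  R3 -= 2·R1 → [0,0,-4,-5]
  R3 -= 2·R2 → [0,0,0,-1]

L=[[1,0,0,0],[0,1,0,0],[1,0,1,0],[1,2,2,1]] U=[[-1,0,0,2],[0,-2,-1,1],[0,0,-2,-2],[0,0,0,-1]]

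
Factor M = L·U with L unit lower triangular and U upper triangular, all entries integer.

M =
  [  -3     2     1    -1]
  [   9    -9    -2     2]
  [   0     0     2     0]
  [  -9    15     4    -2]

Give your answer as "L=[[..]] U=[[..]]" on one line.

L=[[1,0,0,0],[-3,1,0,0],[0,0,1,0],[3,-3,2,1]] U=[[-3,2,1,-1],[0,-3,1,-1],[0,0,2,0],[0,0,0,-2]]

  R1 -= -3·R0 → [0,-3,1,-1]
  R2 -= 0·R0 → [0,0,2,0]
  R3 -= 3·R0 → [0,9,1,1]
  R2 -= 0·R1 → [0,0,2,0]
  R3 -= -3·R1 → [0,0,4,-2]
  R3 -= 2·R2 → [0,0,0,-2]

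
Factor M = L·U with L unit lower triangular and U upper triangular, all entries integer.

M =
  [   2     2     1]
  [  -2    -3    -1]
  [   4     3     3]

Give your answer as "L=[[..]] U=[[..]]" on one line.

  row1 -= -1·row0 → [0,-1,0]
  row2 -= 2·row0 → [0,-1,1]
  row2 -= 1·row1 → [0,0,1]

L=[[1,0,0],[-1,1,0],[2,1,1]] U=[[2,2,1],[0,-1,0],[0,0,1]]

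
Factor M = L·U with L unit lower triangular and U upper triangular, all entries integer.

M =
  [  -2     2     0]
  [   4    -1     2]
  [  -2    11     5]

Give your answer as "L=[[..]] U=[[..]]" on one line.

L=[[1,0,0],[-2,1,0],[1,3,1]] U=[[-2,2,0],[0,3,2],[0,0,-1]]

  r1 -= -2·r0 → [0,3,2]
  r2 -= 1·r0 → [0,9,5]
  r2 -= 3·r1 → [0,0,-1]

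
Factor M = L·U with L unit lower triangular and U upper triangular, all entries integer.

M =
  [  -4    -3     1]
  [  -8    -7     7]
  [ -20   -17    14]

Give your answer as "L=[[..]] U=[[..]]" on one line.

L=[[1,0,0],[2,1,0],[5,2,1]] U=[[-4,-3,1],[0,-1,5],[0,0,-1]]

  row1 -= 2·row0 → [0,-1,5]
  row2 -= 5·row0 → [0,-2,9]
  row2 -= 2·row1 → [0,0,-1]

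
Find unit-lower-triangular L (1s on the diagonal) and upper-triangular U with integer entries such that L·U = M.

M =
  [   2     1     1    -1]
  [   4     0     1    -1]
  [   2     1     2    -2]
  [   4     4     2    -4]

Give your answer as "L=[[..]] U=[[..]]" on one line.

  R1 -= 2·R0 → [0,-2,-1,1]
  R2 -= 1·R0 → [0,0,1,-1]
  R3 -= 2·R0 → [0,2,0,-2]
  R2 -= 0·R1 → [0,0,1,-1]
  R3 -= -1·R1 → [0,0,-1,-1]
  R3 -= -1·R2 → [0,0,0,-2]

L=[[1,0,0,0],[2,1,0,0],[1,0,1,0],[2,-1,-1,1]] U=[[2,1,1,-1],[0,-2,-1,1],[0,0,1,-1],[0,0,0,-2]]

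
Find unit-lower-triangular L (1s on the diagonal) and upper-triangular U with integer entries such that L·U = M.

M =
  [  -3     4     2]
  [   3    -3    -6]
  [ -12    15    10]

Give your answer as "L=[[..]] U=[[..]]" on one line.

  R1 -= -1·R0 → [0,1,-4]
  R2 -= 4·R0 → [0,-1,2]
  R2 -= -1·R1 → [0,0,-2]

L=[[1,0,0],[-1,1,0],[4,-1,1]] U=[[-3,4,2],[0,1,-4],[0,0,-2]]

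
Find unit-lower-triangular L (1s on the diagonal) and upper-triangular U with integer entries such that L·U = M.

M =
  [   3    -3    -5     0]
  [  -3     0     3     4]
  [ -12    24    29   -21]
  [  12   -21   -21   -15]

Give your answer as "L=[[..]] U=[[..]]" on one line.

  R1 -= -1·R0 → [0,-3,-2,4]
  R2 -= -4·R0 → [0,12,9,-21]
  R3 -= 4·R0 → [0,-9,-1,-15]
  R2 -= -4·R1 → [0,0,1,-5]
  R3 -= 3·R1 → [0,0,5,-27]
  R3 -= 5·R2 → [0,0,0,-2]

L=[[1,0,0,0],[-1,1,0,0],[-4,-4,1,0],[4,3,5,1]] U=[[3,-3,-5,0],[0,-3,-2,4],[0,0,1,-5],[0,0,0,-2]]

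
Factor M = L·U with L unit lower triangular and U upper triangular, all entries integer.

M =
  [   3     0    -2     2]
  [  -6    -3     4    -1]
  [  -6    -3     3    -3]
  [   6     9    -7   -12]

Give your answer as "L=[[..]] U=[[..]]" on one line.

  R1 -= -2·R0 → [0,-3,0,3]
  R2 -= -2·R0 → [0,-3,-1,1]
  R3 -= 2·R0 → [0,9,-3,-16]
  R2 -= 1·R1 → [0,0,-1,-2]
  R3 -= -3·R1 → [0,0,-3,-7]
  R3 -= 3·R2 → [0,0,0,-1]

L=[[1,0,0,0],[-2,1,0,0],[-2,1,1,0],[2,-3,3,1]] U=[[3,0,-2,2],[0,-3,0,3],[0,0,-1,-2],[0,0,0,-1]]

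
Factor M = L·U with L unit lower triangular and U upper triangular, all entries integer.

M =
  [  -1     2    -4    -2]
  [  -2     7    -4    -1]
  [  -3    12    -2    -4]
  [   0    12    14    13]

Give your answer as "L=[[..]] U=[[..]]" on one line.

  R1 -= 2·R0 → [0,3,4,3]
  R2 -= 3·R0 → [0,6,10,2]
  R3 -= 0·R0 → [0,12,14,13]
  R2 -= 2·R1 → [0,0,2,-4]
  R3 -= 4·R1 → [0,0,-2,1]
  R3 -= -1·R2 → [0,0,0,-3]

L=[[1,0,0,0],[2,1,0,0],[3,2,1,0],[0,4,-1,1]] U=[[-1,2,-4,-2],[0,3,4,3],[0,0,2,-4],[0,0,0,-3]]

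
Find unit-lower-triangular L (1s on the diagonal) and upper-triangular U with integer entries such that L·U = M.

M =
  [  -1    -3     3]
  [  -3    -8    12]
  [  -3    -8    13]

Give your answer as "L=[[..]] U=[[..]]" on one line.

L=[[1,0,0],[3,1,0],[3,1,1]] U=[[-1,-3,3],[0,1,3],[0,0,1]]

  row1 -= 3·row0 → [0,1,3]
  row2 -= 3·row0 → [0,1,4]
  row2 -= 1·row1 → [0,0,1]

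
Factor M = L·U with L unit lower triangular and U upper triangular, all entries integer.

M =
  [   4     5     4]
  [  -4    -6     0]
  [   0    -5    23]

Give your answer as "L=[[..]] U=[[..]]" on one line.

  r1 -= -1·r0 → [0,-1,4]
  r2 -= 0·r0 → [0,-5,23]
  r2 -= 5·r1 → [0,0,3]

L=[[1,0,0],[-1,1,0],[0,5,1]] U=[[4,5,4],[0,-1,4],[0,0,3]]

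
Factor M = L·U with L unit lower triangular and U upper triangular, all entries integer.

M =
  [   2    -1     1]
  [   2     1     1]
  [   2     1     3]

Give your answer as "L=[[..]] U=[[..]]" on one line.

  row1 -= 1·row0 → [0,2,0]
  row2 -= 1·row0 → [0,2,2]
  row2 -= 1·row1 → [0,0,2]

L=[[1,0,0],[1,1,0],[1,1,1]] U=[[2,-1,1],[0,2,0],[0,0,2]]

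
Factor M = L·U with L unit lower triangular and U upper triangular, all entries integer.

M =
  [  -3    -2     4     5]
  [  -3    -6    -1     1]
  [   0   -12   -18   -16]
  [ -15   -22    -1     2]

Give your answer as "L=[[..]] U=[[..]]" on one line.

  row1 -= 1·row0 → [0,-4,-5,-4]
  row2 -= 0·row0 → [0,-12,-18,-16]
  row3 -= 5·row0 → [0,-12,-21,-23]
  row2 -= 3·row1 → [0,0,-3,-4]
  row3 -= 3·row1 → [0,0,-6,-11]
  row3 -= 2·row2 → [0,0,0,-3]

L=[[1,0,0,0],[1,1,0,0],[0,3,1,0],[5,3,2,1]] U=[[-3,-2,4,5],[0,-4,-5,-4],[0,0,-3,-4],[0,0,0,-3]]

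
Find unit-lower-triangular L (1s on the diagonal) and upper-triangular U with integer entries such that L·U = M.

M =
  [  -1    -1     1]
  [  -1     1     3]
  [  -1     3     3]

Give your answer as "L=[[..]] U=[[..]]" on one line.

  r1 -= 1·r0 → [0,2,2]
  r2 -= 1·r0 → [0,4,2]
  r2 -= 2·r1 → [0,0,-2]

L=[[1,0,0],[1,1,0],[1,2,1]] U=[[-1,-1,1],[0,2,2],[0,0,-2]]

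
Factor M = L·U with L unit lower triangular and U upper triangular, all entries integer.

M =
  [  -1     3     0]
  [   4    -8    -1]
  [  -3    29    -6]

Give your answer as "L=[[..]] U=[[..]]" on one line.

  r1 -= -4·r0 → [0,4,-1]
  r2 -= 3·r0 → [0,20,-6]
  r2 -= 5·r1 → [0,0,-1]

L=[[1,0,0],[-4,1,0],[3,5,1]] U=[[-1,3,0],[0,4,-1],[0,0,-1]]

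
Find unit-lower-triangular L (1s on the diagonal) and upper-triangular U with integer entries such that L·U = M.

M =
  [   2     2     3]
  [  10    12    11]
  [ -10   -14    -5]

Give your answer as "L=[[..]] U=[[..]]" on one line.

  R1 -= 5·R0 → [0,2,-4]
  R2 -= -5·R0 → [0,-4,10]
  R2 -= -2·R1 → [0,0,2]

L=[[1,0,0],[5,1,0],[-5,-2,1]] U=[[2,2,3],[0,2,-4],[0,0,2]]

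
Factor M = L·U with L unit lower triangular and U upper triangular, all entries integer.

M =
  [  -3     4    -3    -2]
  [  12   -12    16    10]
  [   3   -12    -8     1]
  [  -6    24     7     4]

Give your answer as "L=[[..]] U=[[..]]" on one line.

L=[[1,0,0,0],[-4,1,0,0],[-1,-2,1,0],[2,4,1,1]] U=[[-3,4,-3,-2],[0,4,4,2],[0,0,-3,3],[0,0,0,-3]]

  r1 -= -4·r0 → [0,4,4,2]
  r2 -= -1·r0 → [0,-8,-11,-1]
  r3 -= 2·r0 → [0,16,13,8]
  r2 -= -2·r1 → [0,0,-3,3]
  r3 -= 4·r1 → [0,0,-3,0]
  r3 -= 1·r2 → [0,0,0,-3]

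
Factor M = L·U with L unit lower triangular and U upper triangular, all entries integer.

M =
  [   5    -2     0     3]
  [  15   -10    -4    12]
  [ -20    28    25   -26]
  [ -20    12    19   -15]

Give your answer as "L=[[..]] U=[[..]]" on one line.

  r1 -= 3·r0 → [0,-4,-4,3]
  r2 -= -4·r0 → [0,20,25,-14]
  r3 -= -4·r0 → [0,4,19,-3]
  r2 -= -5·r1 → [0,0,5,1]
  r3 -= -1·r1 → [0,0,15,0]
  r3 -= 3·r2 → [0,0,0,-3]

L=[[1,0,0,0],[3,1,0,0],[-4,-5,1,0],[-4,-1,3,1]] U=[[5,-2,0,3],[0,-4,-4,3],[0,0,5,1],[0,0,0,-3]]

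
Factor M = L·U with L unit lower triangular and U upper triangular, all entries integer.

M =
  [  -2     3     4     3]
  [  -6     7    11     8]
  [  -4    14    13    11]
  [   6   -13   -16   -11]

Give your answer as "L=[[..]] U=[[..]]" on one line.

L=[[1,0,0,0],[3,1,0,0],[2,-4,1,0],[-3,2,-2,1]] U=[[-2,3,4,3],[0,-2,-1,-1],[0,0,1,1],[0,0,0,2]]

  row1 -= 3·row0 → [0,-2,-1,-1]
  row2 -= 2·row0 → [0,8,5,5]
  row3 -= -3·row0 → [0,-4,-4,-2]
  row2 -= -4·row1 → [0,0,1,1]
  row3 -= 2·row1 → [0,0,-2,0]
  row3 -= -2·row2 → [0,0,0,2]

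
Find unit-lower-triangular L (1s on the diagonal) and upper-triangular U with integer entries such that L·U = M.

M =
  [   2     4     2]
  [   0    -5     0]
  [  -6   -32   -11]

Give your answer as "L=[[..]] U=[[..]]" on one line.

  row1 -= 0·row0 → [0,-5,0]
  row2 -= -3·row0 → [0,-20,-5]
  row2 -= 4·row1 → [0,0,-5]

L=[[1,0,0],[0,1,0],[-3,4,1]] U=[[2,4,2],[0,-5,0],[0,0,-5]]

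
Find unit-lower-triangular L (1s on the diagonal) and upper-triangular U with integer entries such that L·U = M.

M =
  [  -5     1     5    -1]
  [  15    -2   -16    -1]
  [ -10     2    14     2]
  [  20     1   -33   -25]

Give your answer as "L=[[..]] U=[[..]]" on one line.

L=[[1,0,0,0],[-3,1,0,0],[2,0,1,0],[-4,5,-2,1]] U=[[-5,1,5,-1],[0,1,-1,-4],[0,0,4,4],[0,0,0,-1]]

  r1 -= -3·r0 → [0,1,-1,-4]
  r2 -= 2·r0 → [0,0,4,4]
  r3 -= -4·r0 → [0,5,-13,-29]
  r2 -= 0·r1 → [0,0,4,4]
  r3 -= 5·r1 → [0,0,-8,-9]
  r3 -= -2·r2 → [0,0,0,-1]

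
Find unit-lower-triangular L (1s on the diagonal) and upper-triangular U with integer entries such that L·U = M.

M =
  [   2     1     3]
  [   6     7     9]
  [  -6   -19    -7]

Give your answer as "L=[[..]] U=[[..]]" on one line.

  r1 -= 3·r0 → [0,4,0]
  r2 -= -3·r0 → [0,-16,2]
  r2 -= -4·r1 → [0,0,2]

L=[[1,0,0],[3,1,0],[-3,-4,1]] U=[[2,1,3],[0,4,0],[0,0,2]]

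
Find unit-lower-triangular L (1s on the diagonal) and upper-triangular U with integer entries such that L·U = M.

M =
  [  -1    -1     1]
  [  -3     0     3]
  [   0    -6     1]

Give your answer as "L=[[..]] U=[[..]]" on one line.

L=[[1,0,0],[3,1,0],[0,-2,1]] U=[[-1,-1,1],[0,3,0],[0,0,1]]

  r1 -= 3·r0 → [0,3,0]
  r2 -= 0·r0 → [0,-6,1]
  r2 -= -2·r1 → [0,0,1]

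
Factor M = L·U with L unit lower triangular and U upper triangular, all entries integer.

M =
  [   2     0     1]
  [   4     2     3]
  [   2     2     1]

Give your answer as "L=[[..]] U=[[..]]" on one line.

  R1 -= 2·R0 → [0,2,1]
  R2 -= 1·R0 → [0,2,0]
  R2 -= 1·R1 → [0,0,-1]

L=[[1,0,0],[2,1,0],[1,1,1]] U=[[2,0,1],[0,2,1],[0,0,-1]]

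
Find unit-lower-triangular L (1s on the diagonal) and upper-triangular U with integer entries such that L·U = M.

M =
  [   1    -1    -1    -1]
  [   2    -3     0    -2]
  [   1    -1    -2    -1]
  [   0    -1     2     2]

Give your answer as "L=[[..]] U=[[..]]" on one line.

  r1 -= 2·r0 → [0,-1,2,0]
  r2 -= 1·r0 → [0,0,-1,0]
  r3 -= 0·r0 → [0,-1,2,2]
  r2 -= 0·r1 → [0,0,-1,0]
  r3 -= 1·r1 → [0,0,0,2]
  r3 -= 0·r2 → [0,0,0,2]

L=[[1,0,0,0],[2,1,0,0],[1,0,1,0],[0,1,0,1]] U=[[1,-1,-1,-1],[0,-1,2,0],[0,0,-1,0],[0,0,0,2]]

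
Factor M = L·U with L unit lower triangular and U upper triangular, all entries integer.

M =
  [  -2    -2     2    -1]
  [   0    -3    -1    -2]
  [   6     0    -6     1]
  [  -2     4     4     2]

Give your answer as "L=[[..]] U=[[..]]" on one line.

L=[[1,0,0,0],[0,1,0,0],[-3,2,1,0],[1,-2,0,1]] U=[[-2,-2,2,-1],[0,-3,-1,-2],[0,0,2,2],[0,0,0,-1]]

  r1 -= 0·r0 → [0,-3,-1,-2]
  r2 -= -3·r0 → [0,-6,0,-2]
  r3 -= 1·r0 → [0,6,2,3]
  r2 -= 2·r1 → [0,0,2,2]
  r3 -= -2·r1 → [0,0,0,-1]
  r3 -= 0·r2 → [0,0,0,-1]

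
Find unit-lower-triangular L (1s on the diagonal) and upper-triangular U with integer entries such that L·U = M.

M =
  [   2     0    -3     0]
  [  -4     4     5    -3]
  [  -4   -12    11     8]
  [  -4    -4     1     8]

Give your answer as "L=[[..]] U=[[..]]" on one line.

L=[[1,0,0,0],[-2,1,0,0],[-2,-3,1,0],[-2,-1,-3,1]] U=[[2,0,-3,0],[0,4,-1,-3],[0,0,2,-1],[0,0,0,2]]

  R1 -= -2·R0 → [0,4,-1,-3]
  R2 -= -2·R0 → [0,-12,5,8]
  R3 -= -2·R0 → [0,-4,-5,8]
  R2 -= -3·R1 → [0,0,2,-1]
  R3 -= -1·R1 → [0,0,-6,5]
  R3 -= -3·R2 → [0,0,0,2]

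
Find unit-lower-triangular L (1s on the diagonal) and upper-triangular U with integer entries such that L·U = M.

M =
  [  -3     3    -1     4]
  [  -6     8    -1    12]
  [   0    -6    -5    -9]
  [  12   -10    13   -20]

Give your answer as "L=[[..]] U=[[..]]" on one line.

L=[[1,0,0,0],[2,1,0,0],[0,-3,1,0],[-4,1,-4,1]] U=[[-3,3,-1,4],[0,2,1,4],[0,0,-2,3],[0,0,0,4]]

  row1 -= 2·row0 → [0,2,1,4]
  row2 -= 0·row0 → [0,-6,-5,-9]
  row3 -= -4·row0 → [0,2,9,-4]
  row2 -= -3·row1 → [0,0,-2,3]
  row3 -= 1·row1 → [0,0,8,-8]
  row3 -= -4·row2 → [0,0,0,4]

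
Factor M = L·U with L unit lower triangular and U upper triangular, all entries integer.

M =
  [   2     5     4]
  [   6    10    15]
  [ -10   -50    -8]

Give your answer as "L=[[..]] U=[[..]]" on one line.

L=[[1,0,0],[3,1,0],[-5,5,1]] U=[[2,5,4],[0,-5,3],[0,0,-3]]

  R1 -= 3·R0 → [0,-5,3]
  R2 -= -5·R0 → [0,-25,12]
  R2 -= 5·R1 → [0,0,-3]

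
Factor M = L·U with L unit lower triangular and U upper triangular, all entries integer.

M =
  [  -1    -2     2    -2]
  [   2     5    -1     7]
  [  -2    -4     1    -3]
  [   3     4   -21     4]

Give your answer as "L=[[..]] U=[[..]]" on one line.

  row1 -= -2·row0 → [0,1,3,3]
  row2 -= 2·row0 → [0,0,-3,1]
  row3 -= -3·row0 → [0,-2,-15,-2]
  row2 -= 0·row1 → [0,0,-3,1]
  row3 -= -2·row1 → [0,0,-9,4]
  row3 -= 3·row2 → [0,0,0,1]

L=[[1,0,0,0],[-2,1,0,0],[2,0,1,0],[-3,-2,3,1]] U=[[-1,-2,2,-2],[0,1,3,3],[0,0,-3,1],[0,0,0,1]]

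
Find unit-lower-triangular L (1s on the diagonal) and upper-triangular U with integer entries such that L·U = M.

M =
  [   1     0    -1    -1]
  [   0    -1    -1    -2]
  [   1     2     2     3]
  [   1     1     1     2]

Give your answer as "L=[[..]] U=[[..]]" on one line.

L=[[1,0,0,0],[0,1,0,0],[1,-2,1,0],[1,-1,1,1]] U=[[1,0,-1,-1],[0,-1,-1,-2],[0,0,1,0],[0,0,0,1]]

  r1 -= 0·r0 → [0,-1,-1,-2]
  r2 -= 1·r0 → [0,2,3,4]
  r3 -= 1·r0 → [0,1,2,3]
  r2 -= -2·r1 → [0,0,1,0]
  r3 -= -1·r1 → [0,0,1,1]
  r3 -= 1·r2 → [0,0,0,1]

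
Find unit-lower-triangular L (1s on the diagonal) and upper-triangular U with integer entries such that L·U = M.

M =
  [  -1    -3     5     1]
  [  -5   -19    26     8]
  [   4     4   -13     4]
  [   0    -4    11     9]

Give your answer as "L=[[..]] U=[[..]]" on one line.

  row1 -= 5·row0 → [0,-4,1,3]
  row2 -= -4·row0 → [0,-8,7,8]
  row3 -= 0·row0 → [0,-4,11,9]
  row2 -= 2·row1 → [0,0,5,2]
  row3 -= 1·row1 → [0,0,10,6]
  row3 -= 2·row2 → [0,0,0,2]

L=[[1,0,0,0],[5,1,0,0],[-4,2,1,0],[0,1,2,1]] U=[[-1,-3,5,1],[0,-4,1,3],[0,0,5,2],[0,0,0,2]]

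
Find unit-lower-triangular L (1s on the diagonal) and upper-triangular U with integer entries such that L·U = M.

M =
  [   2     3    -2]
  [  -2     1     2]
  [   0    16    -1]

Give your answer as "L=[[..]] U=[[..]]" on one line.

  r1 -= -1·r0 → [0,4,0]
  r2 -= 0·r0 → [0,16,-1]
  r2 -= 4·r1 → [0,0,-1]

L=[[1,0,0],[-1,1,0],[0,4,1]] U=[[2,3,-2],[0,4,0],[0,0,-1]]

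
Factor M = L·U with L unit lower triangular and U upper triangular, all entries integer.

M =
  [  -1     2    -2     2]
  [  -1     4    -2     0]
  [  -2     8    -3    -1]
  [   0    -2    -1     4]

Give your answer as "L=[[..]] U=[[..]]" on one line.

  r1 -= 1·r0 → [0,2,0,-2]
  r2 -= 2·r0 → [0,4,1,-5]
  r3 -= 0·r0 → [0,-2,-1,4]
  r2 -= 2·r1 → [0,0,1,-1]
  r3 -= -1·r1 → [0,0,-1,2]
  r3 -= -1·r2 → [0,0,0,1]

L=[[1,0,0,0],[1,1,0,0],[2,2,1,0],[0,-1,-1,1]] U=[[-1,2,-2,2],[0,2,0,-2],[0,0,1,-1],[0,0,0,1]]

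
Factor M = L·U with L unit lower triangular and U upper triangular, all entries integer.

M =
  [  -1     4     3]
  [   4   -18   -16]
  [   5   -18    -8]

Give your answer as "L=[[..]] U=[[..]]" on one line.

  R1 -= -4·R0 → [0,-2,-4]
  R2 -= -5·R0 → [0,2,7]
  R2 -= -1·R1 → [0,0,3]

L=[[1,0,0],[-4,1,0],[-5,-1,1]] U=[[-1,4,3],[0,-2,-4],[0,0,3]]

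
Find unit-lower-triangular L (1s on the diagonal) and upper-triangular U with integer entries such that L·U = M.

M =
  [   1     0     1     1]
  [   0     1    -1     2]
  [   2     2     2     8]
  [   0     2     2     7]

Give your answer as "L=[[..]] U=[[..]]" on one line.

L=[[1,0,0,0],[0,1,0,0],[2,2,1,0],[0,2,2,1]] U=[[1,0,1,1],[0,1,-1,2],[0,0,2,2],[0,0,0,-1]]

  r1 -= 0·r0 → [0,1,-1,2]
  r2 -= 2·r0 → [0,2,0,6]
  r3 -= 0·r0 → [0,2,2,7]
  r2 -= 2·r1 → [0,0,2,2]
  r3 -= 2·r1 → [0,0,4,3]
  r3 -= 2·r2 → [0,0,0,-1]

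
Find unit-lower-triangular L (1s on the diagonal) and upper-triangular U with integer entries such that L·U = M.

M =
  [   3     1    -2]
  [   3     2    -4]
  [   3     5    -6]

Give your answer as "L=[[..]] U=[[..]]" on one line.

  R1 -= 1·R0 → [0,1,-2]
  R2 -= 1·R0 → [0,4,-4]
  R2 -= 4·R1 → [0,0,4]

L=[[1,0,0],[1,1,0],[1,4,1]] U=[[3,1,-2],[0,1,-2],[0,0,4]]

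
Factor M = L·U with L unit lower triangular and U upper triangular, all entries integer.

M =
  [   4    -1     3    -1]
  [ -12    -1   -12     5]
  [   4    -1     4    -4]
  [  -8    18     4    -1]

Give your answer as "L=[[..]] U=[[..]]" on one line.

  r1 -= -3·r0 → [0,-4,-3,2]
  r2 -= 1·r0 → [0,0,1,-3]
  r3 -= -2·r0 → [0,16,10,-3]
  r2 -= 0·r1 → [0,0,1,-3]
  r3 -= -4·r1 → [0,0,-2,5]
  r3 -= -2·r2 → [0,0,0,-1]

L=[[1,0,0,0],[-3,1,0,0],[1,0,1,0],[-2,-4,-2,1]] U=[[4,-1,3,-1],[0,-4,-3,2],[0,0,1,-3],[0,0,0,-1]]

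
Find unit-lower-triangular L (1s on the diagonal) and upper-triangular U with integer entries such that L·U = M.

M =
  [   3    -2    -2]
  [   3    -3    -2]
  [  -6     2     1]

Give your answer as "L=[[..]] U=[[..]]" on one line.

  R1 -= 1·R0 → [0,-1,0]
  R2 -= -2·R0 → [0,-2,-3]
  R2 -= 2·R1 → [0,0,-3]

L=[[1,0,0],[1,1,0],[-2,2,1]] U=[[3,-2,-2],[0,-1,0],[0,0,-3]]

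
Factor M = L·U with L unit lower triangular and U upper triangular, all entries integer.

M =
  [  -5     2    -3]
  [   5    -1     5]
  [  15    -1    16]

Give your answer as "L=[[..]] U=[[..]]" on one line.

  r1 -= -1·r0 → [0,1,2]
  r2 -= -3·r0 → [0,5,7]
  r2 -= 5·r1 → [0,0,-3]

L=[[1,0,0],[-1,1,0],[-3,5,1]] U=[[-5,2,-3],[0,1,2],[0,0,-3]]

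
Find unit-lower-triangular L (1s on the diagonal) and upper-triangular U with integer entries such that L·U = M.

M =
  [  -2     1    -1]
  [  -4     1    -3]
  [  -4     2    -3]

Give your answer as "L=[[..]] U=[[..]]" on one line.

L=[[1,0,0],[2,1,0],[2,0,1]] U=[[-2,1,-1],[0,-1,-1],[0,0,-1]]

  r1 -= 2·r0 → [0,-1,-1]
  r2 -= 2·r0 → [0,0,-1]
  r2 -= 0·r1 → [0,0,-1]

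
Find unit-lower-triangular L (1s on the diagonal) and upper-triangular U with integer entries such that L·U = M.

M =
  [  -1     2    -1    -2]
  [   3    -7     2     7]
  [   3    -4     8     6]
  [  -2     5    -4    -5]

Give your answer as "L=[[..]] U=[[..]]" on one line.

L=[[1,0,0,0],[-3,1,0,0],[-3,-2,1,0],[2,-1,-1,1]] U=[[-1,2,-1,-2],[0,-1,-1,1],[0,0,3,2],[0,0,0,2]]

  R1 -= -3·R0 → [0,-1,-1,1]
  R2 -= -3·R0 → [0,2,5,0]
  R3 -= 2·R0 → [0,1,-2,-1]
  R2 -= -2·R1 → [0,0,3,2]
  R3 -= -1·R1 → [0,0,-3,0]
  R3 -= -1·R2 → [0,0,0,2]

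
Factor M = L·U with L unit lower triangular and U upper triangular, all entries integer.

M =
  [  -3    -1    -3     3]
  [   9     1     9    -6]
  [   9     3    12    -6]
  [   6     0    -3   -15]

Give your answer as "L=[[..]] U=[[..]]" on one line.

L=[[1,0,0,0],[-3,1,0,0],[-3,0,1,0],[-2,1,-3,1]] U=[[-3,-1,-3,3],[0,-2,0,3],[0,0,3,3],[0,0,0,-3]]

  row1 -= -3·row0 → [0,-2,0,3]
  row2 -= -3·row0 → [0,0,3,3]
  row3 -= -2·row0 → [0,-2,-9,-9]
  row2 -= 0·row1 → [0,0,3,3]
  row3 -= 1·row1 → [0,0,-9,-12]
  row3 -= -3·row2 → [0,0,0,-3]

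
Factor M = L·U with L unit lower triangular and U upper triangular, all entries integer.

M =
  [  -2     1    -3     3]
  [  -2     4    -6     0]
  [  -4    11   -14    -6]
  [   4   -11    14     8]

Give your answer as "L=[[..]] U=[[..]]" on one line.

  row1 -= 1·row0 → [0,3,-3,-3]
  row2 -= 2·row0 → [0,9,-8,-12]
  row3 -= -2·row0 → [0,-9,8,14]
  row2 -= 3·row1 → [0,0,1,-3]
  row3 -= -3·row1 → [0,0,-1,5]
  row3 -= -1·row2 → [0,0,0,2]

L=[[1,0,0,0],[1,1,0,0],[2,3,1,0],[-2,-3,-1,1]] U=[[-2,1,-3,3],[0,3,-3,-3],[0,0,1,-3],[0,0,0,2]]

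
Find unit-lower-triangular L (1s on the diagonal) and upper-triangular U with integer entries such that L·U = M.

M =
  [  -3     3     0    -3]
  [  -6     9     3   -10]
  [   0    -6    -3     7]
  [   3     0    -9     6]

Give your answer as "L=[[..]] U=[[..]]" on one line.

L=[[1,0,0,0],[2,1,0,0],[0,-2,1,0],[-1,1,-4,1]] U=[[-3,3,0,-3],[0,3,3,-4],[0,0,3,-1],[0,0,0,3]]

  R1 -= 2·R0 → [0,3,3,-4]
  R2 -= 0·R0 → [0,-6,-3,7]
  R3 -= -1·R0 → [0,3,-9,3]
  R2 -= -2·R1 → [0,0,3,-1]
  R3 -= 1·R1 → [0,0,-12,7]
  R3 -= -4·R2 → [0,0,0,3]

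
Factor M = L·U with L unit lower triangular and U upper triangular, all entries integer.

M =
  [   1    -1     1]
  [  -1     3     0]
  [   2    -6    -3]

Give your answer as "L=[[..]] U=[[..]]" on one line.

  row1 -= -1·row0 → [0,2,1]
  row2 -= 2·row0 → [0,-4,-5]
  row2 -= -2·row1 → [0,0,-3]

L=[[1,0,0],[-1,1,0],[2,-2,1]] U=[[1,-1,1],[0,2,1],[0,0,-3]]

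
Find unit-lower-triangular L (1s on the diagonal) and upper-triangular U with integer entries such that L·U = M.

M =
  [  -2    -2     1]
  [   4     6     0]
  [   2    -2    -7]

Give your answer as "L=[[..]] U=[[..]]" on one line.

  r1 -= -2·r0 → [0,2,2]
  r2 -= -1·r0 → [0,-4,-6]
  r2 -= -2·r1 → [0,0,-2]

L=[[1,0,0],[-2,1,0],[-1,-2,1]] U=[[-2,-2,1],[0,2,2],[0,0,-2]]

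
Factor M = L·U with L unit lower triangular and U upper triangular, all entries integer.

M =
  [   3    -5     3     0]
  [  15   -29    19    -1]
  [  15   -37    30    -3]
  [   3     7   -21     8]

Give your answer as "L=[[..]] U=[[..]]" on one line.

L=[[1,0,0,0],[5,1,0,0],[5,3,1,0],[1,-3,-4,1]] U=[[3,-5,3,0],[0,-4,4,-1],[0,0,3,0],[0,0,0,5]]

  r1 -= 5·r0 → [0,-4,4,-1]
  r2 -= 5·r0 → [0,-12,15,-3]
  r3 -= 1·r0 → [0,12,-24,8]
  r2 -= 3·r1 → [0,0,3,0]
  r3 -= -3·r1 → [0,0,-12,5]
  r3 -= -4·r2 → [0,0,0,5]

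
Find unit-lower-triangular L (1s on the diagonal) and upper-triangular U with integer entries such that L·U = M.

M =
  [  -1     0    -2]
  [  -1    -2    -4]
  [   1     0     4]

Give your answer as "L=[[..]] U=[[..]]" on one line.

  R1 -= 1·R0 → [0,-2,-2]
  R2 -= -1·R0 → [0,0,2]
  R2 -= 0·R1 → [0,0,2]

L=[[1,0,0],[1,1,0],[-1,0,1]] U=[[-1,0,-2],[0,-2,-2],[0,0,2]]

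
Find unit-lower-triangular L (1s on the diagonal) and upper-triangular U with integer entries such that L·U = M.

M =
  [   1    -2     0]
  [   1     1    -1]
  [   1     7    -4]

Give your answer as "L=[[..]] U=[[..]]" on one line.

  row1 -= 1·row0 → [0,3,-1]
  row2 -= 1·row0 → [0,9,-4]
  row2 -= 3·row1 → [0,0,-1]

L=[[1,0,0],[1,1,0],[1,3,1]] U=[[1,-2,0],[0,3,-1],[0,0,-1]]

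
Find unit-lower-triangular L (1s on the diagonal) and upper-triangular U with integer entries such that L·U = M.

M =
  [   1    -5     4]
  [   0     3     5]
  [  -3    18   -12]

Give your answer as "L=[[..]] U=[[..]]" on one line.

L=[[1,0,0],[0,1,0],[-3,1,1]] U=[[1,-5,4],[0,3,5],[0,0,-5]]

  r1 -= 0·r0 → [0,3,5]
  r2 -= -3·r0 → [0,3,0]
  r2 -= 1·r1 → [0,0,-5]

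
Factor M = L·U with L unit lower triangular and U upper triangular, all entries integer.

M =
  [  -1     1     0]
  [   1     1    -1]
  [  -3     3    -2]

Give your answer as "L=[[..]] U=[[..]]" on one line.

  row1 -= -1·row0 → [0,2,-1]
  row2 -= 3·row0 → [0,0,-2]
  row2 -= 0·row1 → [0,0,-2]

L=[[1,0,0],[-1,1,0],[3,0,1]] U=[[-1,1,0],[0,2,-1],[0,0,-2]]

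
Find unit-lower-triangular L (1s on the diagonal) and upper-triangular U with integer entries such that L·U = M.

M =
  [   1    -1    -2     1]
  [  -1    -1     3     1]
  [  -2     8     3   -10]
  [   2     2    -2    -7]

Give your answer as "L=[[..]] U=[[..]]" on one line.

  R1 -= -1·R0 → [0,-2,1,2]
  R2 -= -2·R0 → [0,6,-1,-8]
  R3 -= 2·R0 → [0,4,2,-9]
  R2 -= -3·R1 → [0,0,2,-2]
  R3 -= -2·R1 → [0,0,4,-5]
  R3 -= 2·R2 → [0,0,0,-1]

L=[[1,0,0,0],[-1,1,0,0],[-2,-3,1,0],[2,-2,2,1]] U=[[1,-1,-2,1],[0,-2,1,2],[0,0,2,-2],[0,0,0,-1]]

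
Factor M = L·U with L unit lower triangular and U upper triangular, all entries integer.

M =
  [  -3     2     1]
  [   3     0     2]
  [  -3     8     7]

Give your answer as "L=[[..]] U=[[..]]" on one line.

  row1 -= -1·row0 → [0,2,3]
  row2 -= 1·row0 → [0,6,6]
  row2 -= 3·row1 → [0,0,-3]

L=[[1,0,0],[-1,1,0],[1,3,1]] U=[[-3,2,1],[0,2,3],[0,0,-3]]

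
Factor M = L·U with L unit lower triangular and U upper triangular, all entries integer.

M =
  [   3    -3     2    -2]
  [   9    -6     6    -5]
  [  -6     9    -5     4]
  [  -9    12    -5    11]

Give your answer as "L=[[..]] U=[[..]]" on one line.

L=[[1,0,0,0],[3,1,0,0],[-2,1,1,0],[-3,1,-1,1]] U=[[3,-3,2,-2],[0,3,0,1],[0,0,-1,-1],[0,0,0,3]]

  R1 -= 3·R0 → [0,3,0,1]
  R2 -= -2·R0 → [0,3,-1,0]
  R3 -= -3·R0 → [0,3,1,5]
  R2 -= 1·R1 → [0,0,-1,-1]
  R3 -= 1·R1 → [0,0,1,4]
  R3 -= -1·R2 → [0,0,0,3]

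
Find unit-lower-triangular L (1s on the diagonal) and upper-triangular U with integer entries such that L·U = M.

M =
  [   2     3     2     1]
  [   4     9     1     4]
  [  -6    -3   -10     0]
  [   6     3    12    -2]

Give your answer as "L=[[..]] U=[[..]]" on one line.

  row1 -= 2·row0 → [0,3,-3,2]
  row2 -= -3·row0 → [0,6,-4,3]
  row3 -= 3·row0 → [0,-6,6,-5]
  row2 -= 2·row1 → [0,0,2,-1]
  row3 -= -2·row1 → [0,0,0,-1]
  row3 -= 0·row2 → [0,0,0,-1]

L=[[1,0,0,0],[2,1,0,0],[-3,2,1,0],[3,-2,0,1]] U=[[2,3,2,1],[0,3,-3,2],[0,0,2,-1],[0,0,0,-1]]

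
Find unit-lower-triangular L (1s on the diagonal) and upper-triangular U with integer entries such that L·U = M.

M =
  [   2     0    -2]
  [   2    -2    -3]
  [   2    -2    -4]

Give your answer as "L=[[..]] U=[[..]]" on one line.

L=[[1,0,0],[1,1,0],[1,1,1]] U=[[2,0,-2],[0,-2,-1],[0,0,-1]]

  r1 -= 1·r0 → [0,-2,-1]
  r2 -= 1·r0 → [0,-2,-2]
  r2 -= 1·r1 → [0,0,-1]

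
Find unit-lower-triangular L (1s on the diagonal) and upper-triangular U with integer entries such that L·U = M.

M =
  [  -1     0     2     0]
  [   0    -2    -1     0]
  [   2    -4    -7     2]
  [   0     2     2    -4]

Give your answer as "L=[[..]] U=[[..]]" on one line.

L=[[1,0,0,0],[0,1,0,0],[-2,2,1,0],[0,-1,-1,1]] U=[[-1,0,2,0],[0,-2,-1,0],[0,0,-1,2],[0,0,0,-2]]

  R1 -= 0·R0 → [0,-2,-1,0]
  R2 -= -2·R0 → [0,-4,-3,2]
  R3 -= 0·R0 → [0,2,2,-4]
  R2 -= 2·R1 → [0,0,-1,2]
  R3 -= -1·R1 → [0,0,1,-4]
  R3 -= -1·R2 → [0,0,0,-2]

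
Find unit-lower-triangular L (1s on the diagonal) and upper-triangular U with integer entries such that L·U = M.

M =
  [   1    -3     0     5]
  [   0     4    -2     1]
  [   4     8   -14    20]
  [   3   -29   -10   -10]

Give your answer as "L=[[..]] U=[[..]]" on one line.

  r1 -= 0·r0 → [0,4,-2,1]
  r2 -= 4·r0 → [0,20,-14,0]
  r3 -= 3·r0 → [0,-20,-10,-25]
  r2 -= 5·r1 → [0,0,-4,-5]
  r3 -= -5·r1 → [0,0,-20,-20]
  r3 -= 5·r2 → [0,0,0,5]

L=[[1,0,0,0],[0,1,0,0],[4,5,1,0],[3,-5,5,1]] U=[[1,-3,0,5],[0,4,-2,1],[0,0,-4,-5],[0,0,0,5]]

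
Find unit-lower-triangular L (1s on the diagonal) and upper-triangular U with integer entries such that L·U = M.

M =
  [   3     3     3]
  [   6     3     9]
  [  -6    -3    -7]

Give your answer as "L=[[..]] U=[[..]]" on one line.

L=[[1,0,0],[2,1,0],[-2,-1,1]] U=[[3,3,3],[0,-3,3],[0,0,2]]

  r1 -= 2·r0 → [0,-3,3]
  r2 -= -2·r0 → [0,3,-1]
  r2 -= -1·r1 → [0,0,2]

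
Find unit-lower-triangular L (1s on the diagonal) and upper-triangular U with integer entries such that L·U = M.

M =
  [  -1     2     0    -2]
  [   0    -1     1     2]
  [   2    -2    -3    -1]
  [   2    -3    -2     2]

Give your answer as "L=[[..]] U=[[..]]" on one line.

L=[[1,0,0,0],[0,1,0,0],[-2,-2,1,0],[-2,-1,1,1]] U=[[-1,2,0,-2],[0,-1,1,2],[0,0,-1,-1],[0,0,0,1]]

  row1 -= 0·row0 → [0,-1,1,2]
  row2 -= -2·row0 → [0,2,-3,-5]
  row3 -= -2·row0 → [0,1,-2,-2]
  row2 -= -2·row1 → [0,0,-1,-1]
  row3 -= -1·row1 → [0,0,-1,0]
  row3 -= 1·row2 → [0,0,0,1]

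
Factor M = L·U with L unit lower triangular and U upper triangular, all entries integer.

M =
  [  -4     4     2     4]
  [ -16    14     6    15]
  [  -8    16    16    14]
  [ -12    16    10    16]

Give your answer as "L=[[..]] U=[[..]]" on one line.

  R1 -= 4·R0 → [0,-2,-2,-1]
  R2 -= 2·R0 → [0,8,12,6]
  R3 -= 3·R0 → [0,4,4,4]
  R2 -= -4·R1 → [0,0,4,2]
  R3 -= -2·R1 → [0,0,0,2]
  R3 -= 0·R2 → [0,0,0,2]

L=[[1,0,0,0],[4,1,0,0],[2,-4,1,0],[3,-2,0,1]] U=[[-4,4,2,4],[0,-2,-2,-1],[0,0,4,2],[0,0,0,2]]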